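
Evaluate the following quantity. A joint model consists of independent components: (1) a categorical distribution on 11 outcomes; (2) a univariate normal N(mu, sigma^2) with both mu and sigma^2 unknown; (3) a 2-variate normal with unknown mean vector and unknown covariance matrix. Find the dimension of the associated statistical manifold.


The dimension of a statistical manifold equals the number of free
(independent) real parameters of the model. For a product of independent
blocks the parameter counts add.
- categorical on 11 outcomes (probabilities sum to 1): 11-1 = 10.
- normal (mu, sigma^2): 2.
- 2-variate normal: 2 (mean) + 2*3/2 = 3 (symmetric covariance) = 5.
Total = 10 + 2 + 5 = 17.
Dimension = 17

17


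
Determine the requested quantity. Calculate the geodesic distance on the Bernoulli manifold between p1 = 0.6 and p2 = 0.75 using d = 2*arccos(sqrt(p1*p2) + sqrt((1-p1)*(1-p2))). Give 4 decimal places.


Geodesic distance on Bernoulli manifold:
d(p1,p2) = 2*arccos(sqrt(p1*p2) + sqrt((1-p1)*(1-p2))).
sqrt(p1*p2) = sqrt(0.6*0.75) = 0.67082.
sqrt((1-p1)*(1-p2)) = sqrt(0.4*0.25) = 0.316228.
arg = 0.67082 + 0.316228 = 0.987048.
d = 2*arccos(0.987048) = 0.3222

0.3222


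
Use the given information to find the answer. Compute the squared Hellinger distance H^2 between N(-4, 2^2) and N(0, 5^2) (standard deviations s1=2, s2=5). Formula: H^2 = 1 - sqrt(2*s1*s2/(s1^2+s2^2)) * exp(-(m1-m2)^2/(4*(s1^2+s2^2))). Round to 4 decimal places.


Squared Hellinger distance for Gaussians:
H^2 = 1 - sqrt(2*s1*s2/(s1^2+s2^2)) * exp(-(m1-m2)^2/(4*(s1^2+s2^2))).
s1^2 = 4, s2^2 = 25, s1^2+s2^2 = 29.
sqrt(2*2*5/(29)) = 0.830455.
(m1-m2)^2 = (-4)^2 = 16.
exp(-16/(4*29)) = exp(-0.137931) = 0.871159.
H^2 = 1 - 0.830455*0.871159 = 0.2765

0.2765


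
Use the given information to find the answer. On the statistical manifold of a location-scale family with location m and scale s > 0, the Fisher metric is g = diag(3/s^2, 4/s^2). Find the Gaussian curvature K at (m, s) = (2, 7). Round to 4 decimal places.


The metric has the form g = (A dm^2 + B ds^2)/s^2 with A = 3, B = 4.
Substitute u = sqrt(A/B)*m: g = B*(du^2 + ds^2)/s^2, i.e. B times the
Poincare upper half-plane metric, which has constant Gaussian curvature -1.
Scaling a 2D metric by a constant c divides the Gaussian curvature by c,
so K = -1/B = -1/(4) = -0.2500 everywhere (the point (m, s) = (2, 7) is irrelevant:
the curvature is constant).
The requested Gaussian curvature is K = -0.2500.

-0.2500


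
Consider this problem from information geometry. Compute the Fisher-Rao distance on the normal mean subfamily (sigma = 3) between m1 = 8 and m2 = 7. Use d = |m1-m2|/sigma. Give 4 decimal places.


On the fixed-variance normal subfamily, geodesic distance = |m1-m2|/sigma.
|8 - 7| = 1.
sigma = 3.
d = 1/3 = 0.3333

0.3333


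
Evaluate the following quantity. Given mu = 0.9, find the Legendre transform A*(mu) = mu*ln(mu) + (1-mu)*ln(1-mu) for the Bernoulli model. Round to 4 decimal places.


Legendre transform for Bernoulli:
A*(mu) = mu*log(mu) + (1-mu)*log(1-mu).
mu = 0.9, 1-mu = 0.1.
mu*log(mu) = 0.9*log(0.9) = -0.094824.
(1-mu)*log(1-mu) = 0.1*log(0.1) = -0.230259.
A* = -0.094824 + -0.230259 = -0.3251

-0.3251


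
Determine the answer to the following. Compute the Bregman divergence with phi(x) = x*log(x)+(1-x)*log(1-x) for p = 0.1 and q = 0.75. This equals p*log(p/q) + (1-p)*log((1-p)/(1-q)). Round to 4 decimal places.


Bregman divergence with negative entropy generator:
D = p*log(p/q) + (1-p)*log((1-p)/(1-q)).
p = 0.1, q = 0.75.
p*log(p/q) = 0.1*log(0.1/0.75) = -0.20149.
(1-p)*log((1-p)/(1-q)) = 0.9*log(0.9/0.25) = 1.15284.
D = -0.20149 + 1.15284 = 0.9514

0.9514


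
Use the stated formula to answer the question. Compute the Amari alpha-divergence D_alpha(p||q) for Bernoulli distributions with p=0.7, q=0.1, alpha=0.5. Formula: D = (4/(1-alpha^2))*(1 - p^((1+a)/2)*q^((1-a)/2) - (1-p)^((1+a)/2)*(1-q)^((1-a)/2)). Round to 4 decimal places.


Amari alpha-divergence:
D = (4/(1-alpha^2))*(1 - p^((1+a)/2)*q^((1-a)/2) - (1-p)^((1+a)/2)*(1-q)^((1-a)/2)).
alpha = 0.5, p = 0.7, q = 0.1.
e1 = (1+alpha)/2 = 0.75, e2 = (1-alpha)/2 = 0.25.
t1 = p^e1 * q^e2 = 0.7^0.75 * 0.1^0.25 = 0.430352.
t2 = (1-p)^e1 * (1-q)^e2 = 0.3^0.75 * 0.9^0.25 = 0.394822.
4/(1-alpha^2) = 5.333333.
D = 5.333333*(1 - 0.430352 - 0.394822) = 0.9324

0.9324


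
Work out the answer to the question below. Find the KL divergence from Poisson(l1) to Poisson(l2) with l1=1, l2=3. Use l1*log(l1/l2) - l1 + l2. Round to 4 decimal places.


KL divergence for Poisson:
KL = l1*log(l1/l2) - l1 + l2.
l1 = 1, l2 = 3.
log(1/3) = -1.098612.
l1*log(l1/l2) = 1 * -1.098612 = -1.098612.
KL = -1.098612 - 1 + 3 = 0.9014

0.9014


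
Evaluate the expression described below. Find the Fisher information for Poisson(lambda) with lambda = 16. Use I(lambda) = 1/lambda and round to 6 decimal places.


Fisher information for Poisson: I(lambda) = 1/lambda.
lambda = 16.
I(lambda) = 1/16 = 0.062500

0.062500


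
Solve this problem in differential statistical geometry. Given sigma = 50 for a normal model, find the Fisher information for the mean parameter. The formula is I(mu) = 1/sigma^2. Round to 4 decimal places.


The Fisher information for the mean of a normal distribution is I(mu) = 1/sigma^2.
sigma = 50, so sigma^2 = 2500.
I(mu) = 1/2500 = 0.0004

0.0004


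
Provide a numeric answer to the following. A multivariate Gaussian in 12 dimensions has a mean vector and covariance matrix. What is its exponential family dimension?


Exponential family dimension calculation:
For 12-dim MVN: mean has 12 params, covariance has 12*13/2 = 78 unique entries.
Total dim = 12 + 78 = 90.

90


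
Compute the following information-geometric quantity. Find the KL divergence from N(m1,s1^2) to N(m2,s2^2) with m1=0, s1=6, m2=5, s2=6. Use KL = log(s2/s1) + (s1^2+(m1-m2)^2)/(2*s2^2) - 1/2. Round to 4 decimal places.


KL divergence between normal distributions:
KL = log(s2/s1) + (s1^2 + (m1-m2)^2)/(2*s2^2) - 1/2.
log(6/6) = 0.0.
(6^2 + (0-5)^2)/(2*6^2) = (36 + 25)/72 = 0.847222.
KL = 0.0 + 0.847222 - 0.5 = 0.3472

0.3472


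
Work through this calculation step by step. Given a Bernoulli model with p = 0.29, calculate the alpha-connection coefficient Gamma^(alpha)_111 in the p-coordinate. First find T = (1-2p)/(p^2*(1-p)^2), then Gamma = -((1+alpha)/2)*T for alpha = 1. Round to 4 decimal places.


Skewness (Amari-Chentsov) tensor: T = (1-2p)/(p^2*(1-p)^2).
p = 0.29, 1-2p = 0.42, p^2 = 0.0841, (1-p)^2 = 0.5041.
T = 0.42/(0.0841 * 0.5041) = 9.906873.
In the p-coordinate, Gamma^(alpha) = Gamma^(0) - (alpha/2)*T with Gamma^(0) = (1/2)*g'(p) = -T/2,
so Gamma^(alpha) = -((1+alpha)/2)*T.
alpha = 1, -(1+alpha)/2 = -1.0.
Gamma = -1.0 * 9.906873 = -9.9069

-9.9069


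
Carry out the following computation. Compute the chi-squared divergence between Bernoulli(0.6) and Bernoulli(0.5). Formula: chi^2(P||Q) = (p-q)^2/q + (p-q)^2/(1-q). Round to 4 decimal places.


Chi-squared divergence between Bernoulli distributions:
chi^2 = (p-q)^2/q + (p-q)^2/(1-q).
p = 0.6, q = 0.5, p-q = 0.1.
(p-q)^2 = 0.01.
term1 = 0.01/0.5 = 0.02.
term2 = 0.01/0.5 = 0.02.
chi^2 = 0.02 + 0.02 = 0.0400

0.0400


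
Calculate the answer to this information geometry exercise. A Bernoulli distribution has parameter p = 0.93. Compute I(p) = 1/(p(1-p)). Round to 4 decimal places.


For Bernoulli(p), Fisher information is I(p) = 1/(p*(1-p)).
p = 0.93, 1-p = 0.07.
p*(1-p) = 0.0651.
I(p) = 1/0.0651 = 15.3610

15.3610


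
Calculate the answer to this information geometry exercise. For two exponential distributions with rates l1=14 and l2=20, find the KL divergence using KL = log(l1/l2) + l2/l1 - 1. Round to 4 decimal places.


KL divergence for exponential family:
KL = log(l1/l2) + l2/l1 - 1.
log(14/20) = -0.356675.
20/14 = 1.428571.
KL = -0.356675 + 1.428571 - 1 = 0.0719

0.0719


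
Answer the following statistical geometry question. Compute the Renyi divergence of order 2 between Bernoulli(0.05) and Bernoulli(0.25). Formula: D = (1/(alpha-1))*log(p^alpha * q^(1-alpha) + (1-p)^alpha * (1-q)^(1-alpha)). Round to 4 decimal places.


Renyi divergence of order alpha between Bernoulli distributions:
D = (1/(alpha-1))*log(p^alpha * q^(1-alpha) + (1-p)^alpha * (1-q)^(1-alpha)).
alpha = 2, p = 0.05, q = 0.25.
p^alpha * q^(1-alpha) = 0.05^2 * 0.25^-1 = 0.01.
(1-p)^alpha * (1-q)^(1-alpha) = 0.95^2 * 0.75^-1 = 1.203333.
sum = 0.01 + 1.203333 = 1.213333.
D = (1/1)*log(1.213333) = 0.1934

0.1934


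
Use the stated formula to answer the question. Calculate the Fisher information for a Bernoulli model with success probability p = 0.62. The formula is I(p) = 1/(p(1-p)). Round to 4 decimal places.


For Bernoulli(p), Fisher information is I(p) = 1/(p*(1-p)).
p = 0.62, 1-p = 0.38.
p*(1-p) = 0.2356.
I(p) = 1/0.2356 = 4.2445

4.2445


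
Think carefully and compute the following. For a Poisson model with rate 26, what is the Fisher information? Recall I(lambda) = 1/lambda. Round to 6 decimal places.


Fisher information for Poisson: I(lambda) = 1/lambda.
lambda = 26.
I(lambda) = 1/26 = 0.038462

0.038462


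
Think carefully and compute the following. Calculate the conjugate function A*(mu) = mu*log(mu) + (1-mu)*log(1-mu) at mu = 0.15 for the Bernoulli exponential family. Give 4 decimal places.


Legendre transform for Bernoulli:
A*(mu) = mu*log(mu) + (1-mu)*log(1-mu).
mu = 0.15, 1-mu = 0.85.
mu*log(mu) = 0.15*log(0.15) = -0.284568.
(1-mu)*log(1-mu) = 0.85*log(0.85) = -0.138141.
A* = -0.284568 + -0.138141 = -0.4227

-0.4227


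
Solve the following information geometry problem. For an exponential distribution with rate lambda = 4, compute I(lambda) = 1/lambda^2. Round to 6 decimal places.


Fisher information for exponential: I(lambda) = 1/lambda^2.
lambda = 4, lambda^2 = 16.
I = 1/16 = 0.062500

0.062500


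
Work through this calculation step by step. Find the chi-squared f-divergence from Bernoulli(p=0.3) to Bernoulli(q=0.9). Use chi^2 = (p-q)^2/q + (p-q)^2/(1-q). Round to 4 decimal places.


Chi-squared divergence between Bernoulli distributions:
chi^2 = (p-q)^2/q + (p-q)^2/(1-q).
p = 0.3, q = 0.9, p-q = -0.6.
(p-q)^2 = 0.36.
term1 = 0.36/0.9 = 0.4.
term2 = 0.36/0.1 = 3.6.
chi^2 = 0.4 + 3.6 = 4.0000

4.0000


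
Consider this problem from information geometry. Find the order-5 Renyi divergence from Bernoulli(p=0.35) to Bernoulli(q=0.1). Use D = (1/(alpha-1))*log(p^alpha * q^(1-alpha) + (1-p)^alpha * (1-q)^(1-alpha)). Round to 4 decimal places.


Renyi divergence of order alpha between Bernoulli distributions:
D = (1/(alpha-1))*log(p^alpha * q^(1-alpha) + (1-p)^alpha * (1-q)^(1-alpha)).
alpha = 5, p = 0.35, q = 0.1.
p^alpha * q^(1-alpha) = 0.35^5 * 0.1^-4 = 52.521875.
(1-p)^alpha * (1-q)^(1-alpha) = 0.65^5 * 0.9^-4 = 0.176847.
sum = 52.521875 + 0.176847 = 52.698722.
D = (1/4)*log(52.698722) = 0.9911

0.9911


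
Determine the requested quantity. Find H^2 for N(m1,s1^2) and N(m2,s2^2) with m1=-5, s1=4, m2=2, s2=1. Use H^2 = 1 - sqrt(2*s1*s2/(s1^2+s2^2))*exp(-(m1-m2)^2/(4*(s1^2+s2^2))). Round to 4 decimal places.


Squared Hellinger distance for Gaussians:
H^2 = 1 - sqrt(2*s1*s2/(s1^2+s2^2)) * exp(-(m1-m2)^2/(4*(s1^2+s2^2))).
s1^2 = 16, s2^2 = 1, s1^2+s2^2 = 17.
sqrt(2*4*1/(17)) = 0.685994.
(m1-m2)^2 = (-7)^2 = 49.
exp(-49/(4*17)) = exp(-0.720588) = 0.486466.
H^2 = 1 - 0.685994*0.486466 = 0.6663

0.6663


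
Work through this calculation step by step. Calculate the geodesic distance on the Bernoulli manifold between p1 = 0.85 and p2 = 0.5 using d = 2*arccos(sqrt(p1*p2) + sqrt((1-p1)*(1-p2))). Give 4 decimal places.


Geodesic distance on Bernoulli manifold:
d(p1,p2) = 2*arccos(sqrt(p1*p2) + sqrt((1-p1)*(1-p2))).
sqrt(p1*p2) = sqrt(0.85*0.5) = 0.65192.
sqrt((1-p1)*(1-p2)) = sqrt(0.15*0.5) = 0.273861.
arg = 0.65192 + 0.273861 = 0.925782.
d = 2*arccos(0.925782) = 0.7754

0.7754


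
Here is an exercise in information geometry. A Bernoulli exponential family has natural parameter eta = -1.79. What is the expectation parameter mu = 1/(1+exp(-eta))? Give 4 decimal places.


Dual coordinate (expectation parameter) for Bernoulli:
mu = 1/(1+exp(-eta)).
eta = -1.79.
exp(-eta) = exp(1.79) = 5.989452.
mu = 1/(1+5.989452) = 0.1431

0.1431


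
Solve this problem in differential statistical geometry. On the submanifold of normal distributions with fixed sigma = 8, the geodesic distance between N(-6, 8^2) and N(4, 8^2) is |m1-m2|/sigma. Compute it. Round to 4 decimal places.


On the fixed-variance normal subfamily, geodesic distance = |m1-m2|/sigma.
|-6 - 4| = 10.
sigma = 8.
d = 10/8 = 1.2500

1.2500


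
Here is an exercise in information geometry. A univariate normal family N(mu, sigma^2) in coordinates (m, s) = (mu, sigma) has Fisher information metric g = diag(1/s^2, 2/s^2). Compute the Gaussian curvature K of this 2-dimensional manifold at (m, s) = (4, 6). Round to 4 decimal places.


The metric has the form g = (A dm^2 + B ds^2)/s^2 with A = 1, B = 2.
Substitute u = sqrt(A/B)*m: g = B*(du^2 + ds^2)/s^2, i.e. B times the
Poincare upper half-plane metric, which has constant Gaussian curvature -1.
Scaling a 2D metric by a constant c divides the Gaussian curvature by c,
so K = -1/B = -1/(2) = -0.5000 everywhere (the point (m, s) = (4, 6) is irrelevant:
the curvature is constant).
The requested Gaussian curvature is K = -0.5000.

-0.5000


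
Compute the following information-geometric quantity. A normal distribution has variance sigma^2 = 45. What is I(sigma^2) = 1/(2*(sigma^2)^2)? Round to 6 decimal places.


Fisher information for variance: I(sigma^2) = 1/(2*sigma^4).
sigma^2 = 45, so sigma^4 = 2025.
I = 1/(2*2025) = 1/4050 = 0.000247

0.000247


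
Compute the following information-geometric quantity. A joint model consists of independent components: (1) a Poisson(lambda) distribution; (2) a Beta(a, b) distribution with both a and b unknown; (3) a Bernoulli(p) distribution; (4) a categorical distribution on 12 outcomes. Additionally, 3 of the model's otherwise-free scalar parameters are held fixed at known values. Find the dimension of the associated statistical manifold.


The dimension of a statistical manifold equals the number of free
(independent) real parameters of the model. For a product of independent
blocks the parameter counts add.
- Poisson (lambda): 1.
- Beta (a, b): 2.
- Bernoulli (p): 1.
- categorical on 12 outcomes (probabilities sum to 1): 12-1 = 11.
Total = 1 + 2 + 1 + 11 = 15.
3 parameter(s) fixed at known values: 15 - 3 = 12.
Dimension = 12

12


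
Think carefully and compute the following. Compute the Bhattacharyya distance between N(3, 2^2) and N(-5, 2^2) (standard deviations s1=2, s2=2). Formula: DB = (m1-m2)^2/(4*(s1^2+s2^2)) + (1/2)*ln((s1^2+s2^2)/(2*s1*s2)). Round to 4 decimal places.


Bhattacharyya distance between two Gaussians:
DB = (m1-m2)^2/(4*(s1^2+s2^2)) + (1/2)*ln((s1^2+s2^2)/(2*s1*s2)).
(m1-m2)^2 = (8)^2 = 64.
s1^2+s2^2 = 4 + 4 = 8.
term1 = 64/32 = 2.0.
term2 = 0.5*ln(8/8.0) = 0.0.
DB = 2.0 + 0.0 = 2.0000

2.0000


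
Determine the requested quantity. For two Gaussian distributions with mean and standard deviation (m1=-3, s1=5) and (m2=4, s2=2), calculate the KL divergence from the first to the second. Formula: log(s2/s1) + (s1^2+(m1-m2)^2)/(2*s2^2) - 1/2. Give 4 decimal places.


KL divergence between normal distributions:
KL = log(s2/s1) + (s1^2 + (m1-m2)^2)/(2*s2^2) - 1/2.
log(2/5) = -0.916291.
(5^2 + (-3-4)^2)/(2*2^2) = (25 + 49)/8 = 9.25.
KL = -0.916291 + 9.25 - 0.5 = 7.8337

7.8337


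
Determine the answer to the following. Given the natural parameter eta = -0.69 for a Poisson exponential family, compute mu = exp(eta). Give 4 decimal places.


Expectation parameter for Poisson exponential family:
mu = exp(eta).
eta = -0.69.
mu = exp(-0.69) = 0.5016

0.5016


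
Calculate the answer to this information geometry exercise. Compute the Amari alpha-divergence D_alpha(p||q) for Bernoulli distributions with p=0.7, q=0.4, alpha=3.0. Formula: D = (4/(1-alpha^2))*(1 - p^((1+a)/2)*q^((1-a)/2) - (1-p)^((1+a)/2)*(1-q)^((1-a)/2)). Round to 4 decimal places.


Amari alpha-divergence:
D = (4/(1-alpha^2))*(1 - p^((1+a)/2)*q^((1-a)/2) - (1-p)^((1+a)/2)*(1-q)^((1-a)/2)).
alpha = 3.0, p = 0.7, q = 0.4.
e1 = (1+alpha)/2 = 2.0, e2 = (1-alpha)/2 = -1.0.
t1 = p^e1 * q^e2 = 0.7^2.0 * 0.4^-1.0 = 1.225.
t2 = (1-p)^e1 * (1-q)^e2 = 0.3^2.0 * 0.6^-1.0 = 0.15.
4/(1-alpha^2) = -0.5.
D = -0.5*(1 - 1.225 - 0.15) = 0.1875

0.1875


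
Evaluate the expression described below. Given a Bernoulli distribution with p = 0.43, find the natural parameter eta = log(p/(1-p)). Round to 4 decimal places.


Natural parameter for Bernoulli: eta = log(p/(1-p)).
p = 0.43, 1-p = 0.57.
p/(1-p) = 0.754386.
eta = log(0.754386) = -0.2819

-0.2819


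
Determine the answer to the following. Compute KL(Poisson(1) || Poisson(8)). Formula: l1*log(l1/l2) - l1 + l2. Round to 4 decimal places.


KL divergence for Poisson:
KL = l1*log(l1/l2) - l1 + l2.
l1 = 1, l2 = 8.
log(1/8) = -2.079442.
l1*log(l1/l2) = 1 * -2.079442 = -2.079442.
KL = -2.079442 - 1 + 8 = 4.9206

4.9206


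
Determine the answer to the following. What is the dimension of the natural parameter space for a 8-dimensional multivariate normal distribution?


Exponential family dimension calculation:
For 8-dim MVN: mean has 8 params, covariance has 8*9/2 = 36 unique entries.
Total dim = 8 + 36 = 44.

44


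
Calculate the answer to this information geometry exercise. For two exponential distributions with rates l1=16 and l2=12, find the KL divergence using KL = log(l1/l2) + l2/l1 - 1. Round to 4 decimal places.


KL divergence for exponential family:
KL = log(l1/l2) + l2/l1 - 1.
log(16/12) = 0.287682.
12/16 = 0.75.
KL = 0.287682 + 0.75 - 1 = 0.0377

0.0377


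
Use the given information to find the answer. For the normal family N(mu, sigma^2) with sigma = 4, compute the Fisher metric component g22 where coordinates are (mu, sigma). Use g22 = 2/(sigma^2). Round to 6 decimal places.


For the 2-parameter normal family, the Fisher metric has:
  g11 = 1/sigma^2, g22 = 2/sigma^2.
sigma = 4, sigma^2 = 16.
g22 = 0.125000

0.125000


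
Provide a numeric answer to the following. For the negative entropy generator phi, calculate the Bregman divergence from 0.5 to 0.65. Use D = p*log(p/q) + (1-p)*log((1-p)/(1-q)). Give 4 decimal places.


Bregman divergence with negative entropy generator:
D = p*log(p/q) + (1-p)*log((1-p)/(1-q)).
p = 0.5, q = 0.65.
p*log(p/q) = 0.5*log(0.5/0.65) = -0.131182.
(1-p)*log((1-p)/(1-q)) = 0.5*log(0.5/0.35) = 0.178337.
D = -0.131182 + 0.178337 = 0.0472

0.0472


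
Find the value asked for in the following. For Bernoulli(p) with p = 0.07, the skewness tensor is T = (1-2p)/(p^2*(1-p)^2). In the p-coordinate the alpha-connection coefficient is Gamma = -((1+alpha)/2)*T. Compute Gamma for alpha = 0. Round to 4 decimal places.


Skewness (Amari-Chentsov) tensor: T = (1-2p)/(p^2*(1-p)^2).
p = 0.07, 1-2p = 0.86, p^2 = 0.0049, (1-p)^2 = 0.8649.
T = 0.86/(0.0049 * 0.8649) = 202.92543.
In the p-coordinate, Gamma^(alpha) = Gamma^(0) - (alpha/2)*T with Gamma^(0) = (1/2)*g'(p) = -T/2,
so Gamma^(alpha) = -((1+alpha)/2)*T.
alpha = 0, -(1+alpha)/2 = -0.5.
Gamma = -0.5 * 202.92543 = -101.4627

-101.4627


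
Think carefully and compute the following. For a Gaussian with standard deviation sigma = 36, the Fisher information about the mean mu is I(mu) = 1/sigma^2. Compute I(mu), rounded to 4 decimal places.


The Fisher information for the mean of a normal distribution is I(mu) = 1/sigma^2.
sigma = 36, so sigma^2 = 1296.
I(mu) = 1/1296 = 0.0008

0.0008


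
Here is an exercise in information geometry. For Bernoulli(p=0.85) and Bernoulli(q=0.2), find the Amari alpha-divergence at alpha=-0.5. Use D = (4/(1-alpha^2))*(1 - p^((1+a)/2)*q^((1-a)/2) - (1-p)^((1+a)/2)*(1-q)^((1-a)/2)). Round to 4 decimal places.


Amari alpha-divergence:
D = (4/(1-alpha^2))*(1 - p^((1+a)/2)*q^((1-a)/2) - (1-p)^((1+a)/2)*(1-q)^((1-a)/2)).
alpha = -0.5, p = 0.85, q = 0.2.
e1 = (1+alpha)/2 = 0.25, e2 = (1-alpha)/2 = 0.75.
t1 = p^e1 * q^e2 = 0.85^0.25 * 0.2^0.75 = 0.287162.
t2 = (1-p)^e1 * (1-q)^e2 = 0.15^0.25 * 0.8^0.75 = 0.52643.
4/(1-alpha^2) = 5.333333.
D = 5.333333*(1 - 0.287162 - 0.52643) = 0.9942

0.9942


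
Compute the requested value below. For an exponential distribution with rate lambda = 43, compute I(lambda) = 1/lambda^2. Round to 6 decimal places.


Fisher information for exponential: I(lambda) = 1/lambda^2.
lambda = 43, lambda^2 = 1849.
I = 1/1849 = 0.000541

0.000541


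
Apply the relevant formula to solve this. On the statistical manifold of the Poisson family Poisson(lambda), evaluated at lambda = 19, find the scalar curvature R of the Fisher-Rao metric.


This family has a single free parameter, so its statistical manifold
is 1-dimensional. The Riemann curvature tensor of any 1-dimensional
Riemannian manifold vanishes identically, so R = 0.

0


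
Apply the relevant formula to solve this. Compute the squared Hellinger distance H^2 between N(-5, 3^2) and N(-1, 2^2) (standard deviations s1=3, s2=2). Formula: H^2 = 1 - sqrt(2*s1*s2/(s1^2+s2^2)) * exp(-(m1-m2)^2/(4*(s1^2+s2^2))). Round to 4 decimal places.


Squared Hellinger distance for Gaussians:
H^2 = 1 - sqrt(2*s1*s2/(s1^2+s2^2)) * exp(-(m1-m2)^2/(4*(s1^2+s2^2))).
s1^2 = 9, s2^2 = 4, s1^2+s2^2 = 13.
sqrt(2*3*2/(13)) = 0.960769.
(m1-m2)^2 = (-4)^2 = 16.
exp(-16/(4*13)) = exp(-0.307692) = 0.735141.
H^2 = 1 - 0.960769*0.735141 = 0.2937

0.2937


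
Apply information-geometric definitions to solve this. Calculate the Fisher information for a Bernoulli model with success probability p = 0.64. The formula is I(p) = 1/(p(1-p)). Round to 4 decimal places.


For Bernoulli(p), Fisher information is I(p) = 1/(p*(1-p)).
p = 0.64, 1-p = 0.36.
p*(1-p) = 0.2304.
I(p) = 1/0.2304 = 4.3403

4.3403


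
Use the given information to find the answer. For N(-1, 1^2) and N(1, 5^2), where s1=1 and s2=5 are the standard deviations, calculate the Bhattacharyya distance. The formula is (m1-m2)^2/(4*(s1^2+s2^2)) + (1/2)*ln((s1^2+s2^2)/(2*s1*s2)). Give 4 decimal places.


Bhattacharyya distance between two Gaussians:
DB = (m1-m2)^2/(4*(s1^2+s2^2)) + (1/2)*ln((s1^2+s2^2)/(2*s1*s2)).
(m1-m2)^2 = (-2)^2 = 4.
s1^2+s2^2 = 1 + 25 = 26.
term1 = 4/104 = 0.038462.
term2 = 0.5*ln(26/10.0) = 0.477756.
DB = 0.038462 + 0.477756 = 0.5162

0.5162


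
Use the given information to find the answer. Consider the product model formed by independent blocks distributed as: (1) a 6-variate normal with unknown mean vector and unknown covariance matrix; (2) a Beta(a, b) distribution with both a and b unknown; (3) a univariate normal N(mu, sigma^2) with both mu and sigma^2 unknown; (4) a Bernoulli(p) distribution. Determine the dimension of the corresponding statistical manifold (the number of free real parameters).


The dimension of a statistical manifold equals the number of free
(independent) real parameters of the model. For a product of independent
blocks the parameter counts add.
- 6-variate normal: 6 (mean) + 6*7/2 = 21 (symmetric covariance) = 27.
- Beta (a, b): 2.
- normal (mu, sigma^2): 2.
- Bernoulli (p): 1.
Total = 27 + 2 + 2 + 1 = 32.
Dimension = 32

32


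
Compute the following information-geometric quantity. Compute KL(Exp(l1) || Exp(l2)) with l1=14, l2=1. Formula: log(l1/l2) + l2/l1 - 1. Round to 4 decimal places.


KL divergence for exponential family:
KL = log(l1/l2) + l2/l1 - 1.
log(14/1) = 2.639057.
1/14 = 0.071429.
KL = 2.639057 + 0.071429 - 1 = 1.7105

1.7105


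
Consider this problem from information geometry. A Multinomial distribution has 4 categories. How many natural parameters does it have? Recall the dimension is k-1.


Exponential family dimension calculation:
For Multinomial with k=4 categories, dim = k-1 = 3.

3


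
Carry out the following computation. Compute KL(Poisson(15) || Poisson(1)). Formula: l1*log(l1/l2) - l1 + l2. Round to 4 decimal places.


KL divergence for Poisson:
KL = l1*log(l1/l2) - l1 + l2.
l1 = 15, l2 = 1.
log(15/1) = 2.70805.
l1*log(l1/l2) = 15 * 2.70805 = 40.620753.
KL = 40.620753 - 15 + 1 = 26.6208

26.6208


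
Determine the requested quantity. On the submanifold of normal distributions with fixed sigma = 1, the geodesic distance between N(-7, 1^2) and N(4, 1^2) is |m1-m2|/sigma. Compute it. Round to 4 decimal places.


On the fixed-variance normal subfamily, geodesic distance = |m1-m2|/sigma.
|-7 - 4| = 11.
sigma = 1.
d = 11/1 = 11.0000

11.0000


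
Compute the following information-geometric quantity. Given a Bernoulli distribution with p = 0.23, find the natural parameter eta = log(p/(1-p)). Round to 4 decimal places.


Natural parameter for Bernoulli: eta = log(p/(1-p)).
p = 0.23, 1-p = 0.77.
p/(1-p) = 0.298701.
eta = log(0.298701) = -1.2083

-1.2083


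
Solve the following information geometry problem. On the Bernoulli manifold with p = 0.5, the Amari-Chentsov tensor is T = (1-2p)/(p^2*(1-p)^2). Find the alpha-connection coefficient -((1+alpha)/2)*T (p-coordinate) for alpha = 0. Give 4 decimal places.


Skewness (Amari-Chentsov) tensor: T = (1-2p)/(p^2*(1-p)^2).
p = 0.5, 1-2p = 0.0, p^2 = 0.25, (1-p)^2 = 0.25.
T = 0.0/(0.25 * 0.25) = 0.0.
In the p-coordinate, Gamma^(alpha) = Gamma^(0) - (alpha/2)*T with Gamma^(0) = (1/2)*g'(p) = -T/2,
so Gamma^(alpha) = -((1+alpha)/2)*T.
alpha = 0, -(1+alpha)/2 = -0.5.
Gamma = -0.5 * 0.0 = 0.0000

0.0000


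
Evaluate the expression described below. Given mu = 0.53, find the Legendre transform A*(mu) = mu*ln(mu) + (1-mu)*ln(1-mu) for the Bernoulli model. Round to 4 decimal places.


Legendre transform for Bernoulli:
A*(mu) = mu*log(mu) + (1-mu)*log(1-mu).
mu = 0.53, 1-mu = 0.47.
mu*log(mu) = 0.53*log(0.53) = -0.336485.
(1-mu)*log(1-mu) = 0.47*log(0.47) = -0.354861.
A* = -0.336485 + -0.354861 = -0.6913

-0.6913


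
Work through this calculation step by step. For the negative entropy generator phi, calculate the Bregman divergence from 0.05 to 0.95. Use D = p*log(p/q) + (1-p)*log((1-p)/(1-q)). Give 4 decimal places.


Bregman divergence with negative entropy generator:
D = p*log(p/q) + (1-p)*log((1-p)/(1-q)).
p = 0.05, q = 0.95.
p*log(p/q) = 0.05*log(0.05/0.95) = -0.147222.
(1-p)*log((1-p)/(1-q)) = 0.95*log(0.95/0.05) = 2.797217.
D = -0.147222 + 2.797217 = 2.6500

2.6500


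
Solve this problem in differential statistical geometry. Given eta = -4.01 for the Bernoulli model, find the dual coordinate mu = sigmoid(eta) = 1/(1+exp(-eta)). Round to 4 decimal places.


Dual coordinate (expectation parameter) for Bernoulli:
mu = 1/(1+exp(-eta)).
eta = -4.01.
exp(-eta) = exp(4.01) = 55.146871.
mu = 1/(1+55.146871) = 0.0178

0.0178


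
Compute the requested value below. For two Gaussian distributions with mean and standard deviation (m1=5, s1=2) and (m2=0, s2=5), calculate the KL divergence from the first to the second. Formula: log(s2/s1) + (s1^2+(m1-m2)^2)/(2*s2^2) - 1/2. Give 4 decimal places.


KL divergence between normal distributions:
KL = log(s2/s1) + (s1^2 + (m1-m2)^2)/(2*s2^2) - 1/2.
log(5/2) = 0.916291.
(2^2 + (5-0)^2)/(2*5^2) = (4 + 25)/50 = 0.58.
KL = 0.916291 + 0.58 - 0.5 = 0.9963

0.9963


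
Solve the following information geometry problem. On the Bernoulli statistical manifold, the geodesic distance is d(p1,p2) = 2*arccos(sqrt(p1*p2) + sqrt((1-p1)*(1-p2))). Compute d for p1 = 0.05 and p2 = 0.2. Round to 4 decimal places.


Geodesic distance on Bernoulli manifold:
d(p1,p2) = 2*arccos(sqrt(p1*p2) + sqrt((1-p1)*(1-p2))).
sqrt(p1*p2) = sqrt(0.05*0.2) = 0.1.
sqrt((1-p1)*(1-p2)) = sqrt(0.95*0.8) = 0.87178.
arg = 0.1 + 0.87178 = 0.97178.
d = 2*arccos(0.97178) = 0.4763

0.4763


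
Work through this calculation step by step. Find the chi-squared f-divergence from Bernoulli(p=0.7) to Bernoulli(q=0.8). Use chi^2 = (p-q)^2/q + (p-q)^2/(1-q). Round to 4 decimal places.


Chi-squared divergence between Bernoulli distributions:
chi^2 = (p-q)^2/q + (p-q)^2/(1-q).
p = 0.7, q = 0.8, p-q = -0.1.
(p-q)^2 = 0.01.
term1 = 0.01/0.8 = 0.0125.
term2 = 0.01/0.2 = 0.05.
chi^2 = 0.0125 + 0.05 = 0.0625

0.0625


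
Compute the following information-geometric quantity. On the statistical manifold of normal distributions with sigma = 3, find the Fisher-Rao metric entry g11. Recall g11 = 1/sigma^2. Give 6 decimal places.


For the 2-parameter normal family, the Fisher metric has:
  g11 = 1/sigma^2, g22 = 2/sigma^2.
sigma = 3, sigma^2 = 9.
g11 = 0.111111

0.111111


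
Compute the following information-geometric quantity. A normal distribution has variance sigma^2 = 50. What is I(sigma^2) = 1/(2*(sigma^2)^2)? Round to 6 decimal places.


Fisher information for variance: I(sigma^2) = 1/(2*sigma^4).
sigma^2 = 50, so sigma^4 = 2500.
I = 1/(2*2500) = 1/5000 = 0.000200

0.000200


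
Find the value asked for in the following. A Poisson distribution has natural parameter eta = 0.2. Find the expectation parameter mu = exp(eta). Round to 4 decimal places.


Expectation parameter for Poisson exponential family:
mu = exp(eta).
eta = 0.2.
mu = exp(0.2) = 1.2214

1.2214


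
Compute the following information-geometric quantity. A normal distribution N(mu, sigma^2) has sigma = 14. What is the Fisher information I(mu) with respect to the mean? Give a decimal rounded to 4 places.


The Fisher information for the mean of a normal distribution is I(mu) = 1/sigma^2.
sigma = 14, so sigma^2 = 196.
I(mu) = 1/196 = 0.0051

0.0051


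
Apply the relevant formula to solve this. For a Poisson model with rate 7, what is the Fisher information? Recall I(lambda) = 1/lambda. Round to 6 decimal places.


Fisher information for Poisson: I(lambda) = 1/lambda.
lambda = 7.
I(lambda) = 1/7 = 0.142857

0.142857


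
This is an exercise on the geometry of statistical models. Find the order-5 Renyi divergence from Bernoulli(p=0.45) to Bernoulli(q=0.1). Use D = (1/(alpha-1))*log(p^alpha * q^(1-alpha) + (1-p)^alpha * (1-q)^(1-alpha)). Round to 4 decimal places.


Renyi divergence of order alpha between Bernoulli distributions:
D = (1/(alpha-1))*log(p^alpha * q^(1-alpha) + (1-p)^alpha * (1-q)^(1-alpha)).
alpha = 5, p = 0.45, q = 0.1.
p^alpha * q^(1-alpha) = 0.45^5 * 0.1^-4 = 184.528125.
(1-p)^alpha * (1-q)^(1-alpha) = 0.55^5 * 0.9^-4 = 0.076708.
sum = 184.528125 + 0.076708 = 184.604833.
D = (1/4)*log(184.604833) = 1.3046

1.3046


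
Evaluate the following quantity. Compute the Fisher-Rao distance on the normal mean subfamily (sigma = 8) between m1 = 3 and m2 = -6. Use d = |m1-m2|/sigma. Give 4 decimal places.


On the fixed-variance normal subfamily, geodesic distance = |m1-m2|/sigma.
|3 - -6| = 9.
sigma = 8.
d = 9/8 = 1.1250

1.1250


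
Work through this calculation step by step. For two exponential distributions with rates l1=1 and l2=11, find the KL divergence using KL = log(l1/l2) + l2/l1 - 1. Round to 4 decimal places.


KL divergence for exponential family:
KL = log(l1/l2) + l2/l1 - 1.
log(1/11) = -2.397895.
11/1 = 11.0.
KL = -2.397895 + 11.0 - 1 = 7.6021

7.6021


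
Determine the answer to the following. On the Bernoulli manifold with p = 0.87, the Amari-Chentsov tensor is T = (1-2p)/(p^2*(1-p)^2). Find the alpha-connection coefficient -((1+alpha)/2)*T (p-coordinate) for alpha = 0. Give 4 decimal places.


Skewness (Amari-Chentsov) tensor: T = (1-2p)/(p^2*(1-p)^2).
p = 0.87, 1-2p = -0.74, p^2 = 0.7569, (1-p)^2 = 0.0169.
T = -0.74/(0.7569 * 0.0169) = -57.850419.
In the p-coordinate, Gamma^(alpha) = Gamma^(0) - (alpha/2)*T with Gamma^(0) = (1/2)*g'(p) = -T/2,
so Gamma^(alpha) = -((1+alpha)/2)*T.
alpha = 0, -(1+alpha)/2 = -0.5.
Gamma = -0.5 * -57.850419 = 28.9252

28.9252


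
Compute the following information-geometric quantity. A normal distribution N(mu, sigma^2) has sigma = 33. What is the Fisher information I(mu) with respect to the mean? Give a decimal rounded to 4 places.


The Fisher information for the mean of a normal distribution is I(mu) = 1/sigma^2.
sigma = 33, so sigma^2 = 1089.
I(mu) = 1/1089 = 0.0009

0.0009


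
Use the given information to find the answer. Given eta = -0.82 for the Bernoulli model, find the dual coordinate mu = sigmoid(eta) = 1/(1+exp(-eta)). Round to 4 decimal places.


Dual coordinate (expectation parameter) for Bernoulli:
mu = 1/(1+exp(-eta)).
eta = -0.82.
exp(-eta) = exp(0.82) = 2.2705.
mu = 1/(1+2.2705) = 0.3058

0.3058


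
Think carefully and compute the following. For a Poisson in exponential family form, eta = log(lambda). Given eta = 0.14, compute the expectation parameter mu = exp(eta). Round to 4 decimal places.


Expectation parameter for Poisson exponential family:
mu = exp(eta).
eta = 0.14.
mu = exp(0.14) = 1.1503

1.1503


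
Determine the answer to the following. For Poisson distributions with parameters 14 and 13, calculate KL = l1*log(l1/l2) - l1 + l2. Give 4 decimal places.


KL divergence for Poisson:
KL = l1*log(l1/l2) - l1 + l2.
l1 = 14, l2 = 13.
log(14/13) = 0.074108.
l1*log(l1/l2) = 14 * 0.074108 = 1.037512.
KL = 1.037512 - 14 + 13 = 0.0375

0.0375


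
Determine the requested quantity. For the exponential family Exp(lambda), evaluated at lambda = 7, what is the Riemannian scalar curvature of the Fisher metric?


This family has a single free parameter, so its statistical manifold
is 1-dimensional. The Riemann curvature tensor of any 1-dimensional
Riemannian manifold vanishes identically, so R = 0.

0


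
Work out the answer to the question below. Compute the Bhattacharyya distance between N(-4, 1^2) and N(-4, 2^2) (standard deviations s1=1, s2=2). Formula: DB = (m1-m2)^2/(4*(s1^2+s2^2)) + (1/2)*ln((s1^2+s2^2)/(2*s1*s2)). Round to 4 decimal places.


Bhattacharyya distance between two Gaussians:
DB = (m1-m2)^2/(4*(s1^2+s2^2)) + (1/2)*ln((s1^2+s2^2)/(2*s1*s2)).
(m1-m2)^2 = (0)^2 = 0.
s1^2+s2^2 = 1 + 4 = 5.
term1 = 0/20 = 0.0.
term2 = 0.5*ln(5/4.0) = 0.111572.
DB = 0.0 + 0.111572 = 0.1116

0.1116


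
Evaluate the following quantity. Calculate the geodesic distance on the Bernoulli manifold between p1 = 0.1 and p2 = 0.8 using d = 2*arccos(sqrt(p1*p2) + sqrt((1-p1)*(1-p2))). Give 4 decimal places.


Geodesic distance on Bernoulli manifold:
d(p1,p2) = 2*arccos(sqrt(p1*p2) + sqrt((1-p1)*(1-p2))).
sqrt(p1*p2) = sqrt(0.1*0.8) = 0.282843.
sqrt((1-p1)*(1-p2)) = sqrt(0.9*0.2) = 0.424264.
arg = 0.282843 + 0.424264 = 0.707107.
d = 2*arccos(0.707107) = 1.5708

1.5708


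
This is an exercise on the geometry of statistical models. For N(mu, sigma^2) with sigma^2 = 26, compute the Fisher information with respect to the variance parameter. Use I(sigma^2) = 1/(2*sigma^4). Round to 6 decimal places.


Fisher information for variance: I(sigma^2) = 1/(2*sigma^4).
sigma^2 = 26, so sigma^4 = 676.
I = 1/(2*676) = 1/1352 = 0.000740

0.000740


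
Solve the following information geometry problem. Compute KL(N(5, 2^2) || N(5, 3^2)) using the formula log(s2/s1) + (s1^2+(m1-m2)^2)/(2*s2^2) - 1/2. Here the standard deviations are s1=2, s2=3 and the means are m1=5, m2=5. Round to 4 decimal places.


KL divergence between normal distributions:
KL = log(s2/s1) + (s1^2 + (m1-m2)^2)/(2*s2^2) - 1/2.
log(3/2) = 0.405465.
(2^2 + (5-5)^2)/(2*3^2) = (4 + 0)/18 = 0.222222.
KL = 0.405465 + 0.222222 - 0.5 = 0.1277

0.1277


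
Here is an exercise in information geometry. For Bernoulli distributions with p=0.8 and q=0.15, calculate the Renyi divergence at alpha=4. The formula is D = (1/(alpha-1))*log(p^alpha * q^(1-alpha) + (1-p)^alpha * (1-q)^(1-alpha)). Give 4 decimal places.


Renyi divergence of order alpha between Bernoulli distributions:
D = (1/(alpha-1))*log(p^alpha * q^(1-alpha) + (1-p)^alpha * (1-q)^(1-alpha)).
alpha = 4, p = 0.8, q = 0.15.
p^alpha * q^(1-alpha) = 0.8^4 * 0.15^-3 = 121.362963.
(1-p)^alpha * (1-q)^(1-alpha) = 0.2^4 * 0.85^-3 = 0.002605.
sum = 121.362963 + 0.002605 = 121.365568.
D = (1/3)*log(121.365568) = 1.5996

1.5996


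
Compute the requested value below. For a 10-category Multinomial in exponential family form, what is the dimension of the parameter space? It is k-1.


Exponential family dimension calculation:
For Multinomial with k=10 categories, dim = k-1 = 9.

9


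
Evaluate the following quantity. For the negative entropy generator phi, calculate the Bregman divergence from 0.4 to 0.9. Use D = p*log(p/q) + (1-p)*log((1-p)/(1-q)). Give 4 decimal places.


Bregman divergence with negative entropy generator:
D = p*log(p/q) + (1-p)*log((1-p)/(1-q)).
p = 0.4, q = 0.9.
p*log(p/q) = 0.4*log(0.4/0.9) = -0.324372.
(1-p)*log((1-p)/(1-q)) = 0.6*log(0.6/0.1) = 1.075056.
D = -0.324372 + 1.075056 = 0.7507

0.7507


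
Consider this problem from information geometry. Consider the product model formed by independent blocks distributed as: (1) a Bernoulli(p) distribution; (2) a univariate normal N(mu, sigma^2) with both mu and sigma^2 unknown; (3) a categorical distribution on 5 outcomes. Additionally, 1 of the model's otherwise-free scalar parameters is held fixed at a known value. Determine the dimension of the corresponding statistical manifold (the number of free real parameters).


The dimension of a statistical manifold equals the number of free
(independent) real parameters of the model. For a product of independent
blocks the parameter counts add.
- Bernoulli (p): 1.
- normal (mu, sigma^2): 2.
- categorical on 5 outcomes (probabilities sum to 1): 5-1 = 4.
Total = 1 + 2 + 4 = 7.
1 parameter(s) fixed at known values: 7 - 1 = 6.
Dimension = 6

6


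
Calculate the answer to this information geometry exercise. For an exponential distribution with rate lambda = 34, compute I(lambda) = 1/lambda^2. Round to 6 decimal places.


Fisher information for exponential: I(lambda) = 1/lambda^2.
lambda = 34, lambda^2 = 1156.
I = 1/1156 = 0.000865

0.000865


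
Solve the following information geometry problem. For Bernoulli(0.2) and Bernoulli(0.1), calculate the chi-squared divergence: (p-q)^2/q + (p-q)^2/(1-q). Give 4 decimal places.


Chi-squared divergence between Bernoulli distributions:
chi^2 = (p-q)^2/q + (p-q)^2/(1-q).
p = 0.2, q = 0.1, p-q = 0.1.
(p-q)^2 = 0.01.
term1 = 0.01/0.1 = 0.1.
term2 = 0.01/0.9 = 0.011111.
chi^2 = 0.1 + 0.011111 = 0.1111

0.1111


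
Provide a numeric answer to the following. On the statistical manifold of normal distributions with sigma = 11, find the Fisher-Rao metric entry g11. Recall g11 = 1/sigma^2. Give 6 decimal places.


For the 2-parameter normal family, the Fisher metric has:
  g11 = 1/sigma^2, g22 = 2/sigma^2.
sigma = 11, sigma^2 = 121.
g11 = 0.008264

0.008264


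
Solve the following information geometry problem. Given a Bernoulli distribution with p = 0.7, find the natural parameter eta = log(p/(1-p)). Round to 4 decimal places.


Natural parameter for Bernoulli: eta = log(p/(1-p)).
p = 0.7, 1-p = 0.3.
p/(1-p) = 2.333333.
eta = log(2.333333) = 0.8473

0.8473


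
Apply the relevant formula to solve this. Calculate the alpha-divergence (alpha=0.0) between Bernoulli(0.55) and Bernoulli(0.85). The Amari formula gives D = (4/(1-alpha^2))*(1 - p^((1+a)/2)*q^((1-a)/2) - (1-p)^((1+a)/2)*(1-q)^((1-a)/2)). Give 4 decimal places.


Amari alpha-divergence:
D = (4/(1-alpha^2))*(1 - p^((1+a)/2)*q^((1-a)/2) - (1-p)^((1+a)/2)*(1-q)^((1-a)/2)).
alpha = 0.0, p = 0.55, q = 0.85.
e1 = (1+alpha)/2 = 0.5, e2 = (1-alpha)/2 = 0.5.
t1 = p^e1 * q^e2 = 0.55^0.5 * 0.85^0.5 = 0.68374.
t2 = (1-p)^e1 * (1-q)^e2 = 0.45^0.5 * 0.15^0.5 = 0.259808.
4/(1-alpha^2) = 4.0.
D = 4.0*(1 - 0.68374 - 0.259808) = 0.2258

0.2258


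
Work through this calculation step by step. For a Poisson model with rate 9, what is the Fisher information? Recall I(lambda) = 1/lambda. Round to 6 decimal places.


Fisher information for Poisson: I(lambda) = 1/lambda.
lambda = 9.
I(lambda) = 1/9 = 0.111111

0.111111


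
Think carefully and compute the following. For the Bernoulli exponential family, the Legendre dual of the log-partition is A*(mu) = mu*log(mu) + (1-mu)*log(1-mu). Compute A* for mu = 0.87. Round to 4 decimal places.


Legendre transform for Bernoulli:
A*(mu) = mu*log(mu) + (1-mu)*log(1-mu).
mu = 0.87, 1-mu = 0.13.
mu*log(mu) = 0.87*log(0.87) = -0.121158.
(1-mu)*log(1-mu) = 0.13*log(0.13) = -0.265229.
A* = -0.121158 + -0.265229 = -0.3864

-0.3864
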